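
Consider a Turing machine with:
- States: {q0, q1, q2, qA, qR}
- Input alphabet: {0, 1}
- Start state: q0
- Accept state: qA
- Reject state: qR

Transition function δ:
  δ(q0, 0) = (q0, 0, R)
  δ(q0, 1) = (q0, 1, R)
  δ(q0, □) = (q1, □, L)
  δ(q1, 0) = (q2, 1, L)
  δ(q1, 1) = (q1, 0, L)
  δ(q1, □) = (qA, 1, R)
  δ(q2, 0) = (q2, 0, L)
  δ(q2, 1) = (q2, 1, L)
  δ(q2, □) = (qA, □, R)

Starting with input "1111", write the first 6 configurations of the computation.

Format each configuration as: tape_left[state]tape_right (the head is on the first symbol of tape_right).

Transitions applied:
Step 1: δ(q0, 1) = (q0, 1, R)
Step 2: δ(q0, 1) = (q0, 1, R)
Step 3: δ(q0, 1) = (q0, 1, R)
Step 4: δ(q0, 1) = (q0, 1, R)
Step 5: δ(q0, □) = (q1, □, L)

The first 6 configurations are:
[q0]1111 ⊢ 1[q0]111 ⊢ 11[q0]11 ⊢ 111[q0]1 ⊢ 1111[q0]□ ⊢ 111[q1]1□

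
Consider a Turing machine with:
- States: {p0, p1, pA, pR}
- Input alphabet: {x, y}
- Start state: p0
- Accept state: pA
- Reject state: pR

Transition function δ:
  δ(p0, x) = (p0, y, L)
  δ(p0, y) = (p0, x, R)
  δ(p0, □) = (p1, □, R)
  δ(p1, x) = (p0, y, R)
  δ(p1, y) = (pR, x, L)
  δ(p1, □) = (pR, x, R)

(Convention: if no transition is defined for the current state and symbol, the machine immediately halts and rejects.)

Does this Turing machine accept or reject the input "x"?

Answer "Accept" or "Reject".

Execution trace:
Initial: [p0]x
Step 1: δ(p0, x) = (p0, y, L) → [p0]□y
Step 2: δ(p0, □) = (p1, □, R) → □[p1]y
Step 3: δ(p1, y) = (pR, x, L) → [pR]□x

The machine reaches the reject state pR and halts.

Answer: Reject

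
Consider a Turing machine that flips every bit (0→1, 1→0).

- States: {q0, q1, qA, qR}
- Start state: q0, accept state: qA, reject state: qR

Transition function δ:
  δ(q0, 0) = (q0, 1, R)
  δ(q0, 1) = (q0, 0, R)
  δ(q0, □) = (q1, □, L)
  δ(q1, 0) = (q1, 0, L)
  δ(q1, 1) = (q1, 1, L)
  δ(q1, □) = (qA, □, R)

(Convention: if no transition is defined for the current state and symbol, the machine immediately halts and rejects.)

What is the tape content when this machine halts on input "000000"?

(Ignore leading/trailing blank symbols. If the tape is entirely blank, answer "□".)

Execution trace:
Initial: [q0]000000
Step 1: δ(q0, 0) = (q0, 1, R) → 1[q0]00000
Step 2: δ(q0, 0) = (q0, 1, R) → 11[q0]0000
Step 3: δ(q0, 0) = (q0, 1, R) → 111[q0]000
Step 4: δ(q0, 0) = (q0, 1, R) → 1111[q0]00
Step 5: δ(q0, 0) = (q0, 1, R) → 11111[q0]0
Step 6: δ(q0, 0) = (q0, 1, R) → 111111[q0]□
Step 7: δ(q0, □) = (q1, □, L) → 11111[q1]1□
Step 8: δ(q1, 1) = (q1, 1, L) → 1111[q1]11□
Step 9: δ(q1, 1) = (q1, 1, L) → 111[q1]111□
Step 10: δ(q1, 1) = (q1, 1, L) → 11[q1]1111□
Step 11: δ(q1, 1) = (q1, 1, L) → 1[q1]11111□
Step 12: δ(q1, 1) = (q1, 1, L) → [q1]111111□
Step 13: δ(q1, 1) = (q1, 1, L) → [q1]□111111□
Step 14: δ(q1, □) = (qA, □, R) → □[qA]111111□

The machine reaches the accept state qA and halts.

Final tape (ignoring leading/trailing blanks): 111111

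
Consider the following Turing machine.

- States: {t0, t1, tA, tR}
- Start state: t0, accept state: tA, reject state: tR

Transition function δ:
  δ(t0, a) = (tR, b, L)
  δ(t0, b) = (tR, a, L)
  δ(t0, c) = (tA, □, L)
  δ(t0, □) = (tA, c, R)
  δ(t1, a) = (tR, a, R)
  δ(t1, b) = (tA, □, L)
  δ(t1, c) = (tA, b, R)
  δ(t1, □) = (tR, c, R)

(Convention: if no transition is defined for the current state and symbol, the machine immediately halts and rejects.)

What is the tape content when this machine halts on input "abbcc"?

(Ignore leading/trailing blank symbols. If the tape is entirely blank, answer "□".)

Execution trace:
Initial: [t0]abbcc
Step 1: δ(t0, a) = (tR, b, L) → [tR]□bbbcc

The machine reaches the reject state tR and halts.

Final tape (ignoring leading/trailing blanks): bbbcc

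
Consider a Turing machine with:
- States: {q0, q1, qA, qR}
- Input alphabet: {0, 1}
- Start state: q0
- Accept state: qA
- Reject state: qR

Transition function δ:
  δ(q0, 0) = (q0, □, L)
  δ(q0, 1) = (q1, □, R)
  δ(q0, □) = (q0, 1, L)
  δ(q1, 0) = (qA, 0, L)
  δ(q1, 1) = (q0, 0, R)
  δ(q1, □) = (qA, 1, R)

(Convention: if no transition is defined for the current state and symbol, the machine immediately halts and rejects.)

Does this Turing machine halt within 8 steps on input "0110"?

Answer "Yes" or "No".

Execution trace:
Initial: [q0]0110
Step 1: δ(q0, 0) = (q0, □, L) → [q0]□□110
Step 2: δ(q0, □) = (q0, 1, L) → [q0]□1□110
Step 3: δ(q0, □) = (q0, 1, L) → [q0]□11□110
Step 4: δ(q0, □) = (q0, 1, L) → [q0]□111□110
Step 5: δ(q0, □) = (q0, 1, L) → [q0]□1111□110
Step 6: δ(q0, □) = (q0, 1, L) → [q0]□11111□110
Step 7: δ(q0, □) = (q0, 1, L) → [q0]□111111□110
Step 8: δ(q0, □) = (q0, 1, L) → [q0]□1111111□110

The machine has not reached a halting state after 8 steps.
The machine did not halt within the 8-step bound.

Answer: No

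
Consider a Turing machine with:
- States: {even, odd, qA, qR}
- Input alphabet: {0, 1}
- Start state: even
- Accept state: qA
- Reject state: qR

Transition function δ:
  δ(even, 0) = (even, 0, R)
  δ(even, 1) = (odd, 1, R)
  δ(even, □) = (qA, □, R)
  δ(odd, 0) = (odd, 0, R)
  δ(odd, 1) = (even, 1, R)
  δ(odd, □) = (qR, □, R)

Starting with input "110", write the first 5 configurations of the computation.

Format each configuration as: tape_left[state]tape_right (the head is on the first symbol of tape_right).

Transitions applied:
Step 1: δ(even, 1) = (odd, 1, R)
Step 2: δ(odd, 1) = (even, 1, R)
Step 3: δ(even, 0) = (even, 0, R)
Step 4: δ(even, □) = (qA, □, R)

The first 5 configurations are:
[even]110 ⊢ 1[odd]10 ⊢ 11[even]0 ⊢ 110[even]□ ⊢ 110□[qA]□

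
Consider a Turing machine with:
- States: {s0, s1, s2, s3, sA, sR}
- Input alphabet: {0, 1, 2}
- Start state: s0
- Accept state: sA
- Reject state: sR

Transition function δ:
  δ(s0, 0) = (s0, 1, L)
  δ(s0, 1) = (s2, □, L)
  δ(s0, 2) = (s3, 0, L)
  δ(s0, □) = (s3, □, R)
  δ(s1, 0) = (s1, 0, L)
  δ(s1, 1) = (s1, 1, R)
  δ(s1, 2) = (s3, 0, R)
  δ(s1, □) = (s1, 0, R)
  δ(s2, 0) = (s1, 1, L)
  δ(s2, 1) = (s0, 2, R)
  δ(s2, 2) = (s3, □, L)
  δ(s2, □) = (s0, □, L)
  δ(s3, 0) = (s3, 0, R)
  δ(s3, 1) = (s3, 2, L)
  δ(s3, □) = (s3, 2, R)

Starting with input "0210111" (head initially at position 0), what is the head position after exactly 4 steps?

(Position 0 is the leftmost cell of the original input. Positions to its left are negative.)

Execution trace (head position shown):
Step 0: [s0]0210111  (head at position 0)
Step 1: move left → [s0]□1210111  (head at position -1)
Step 2: move right → □[s3]1210111  (head at position 0)
Step 3: move left → [s3]□2210111  (head at position -1)
Step 4: move right → 2[s3]2210111  (head at position 0)

After 4 steps, the head is at position 0.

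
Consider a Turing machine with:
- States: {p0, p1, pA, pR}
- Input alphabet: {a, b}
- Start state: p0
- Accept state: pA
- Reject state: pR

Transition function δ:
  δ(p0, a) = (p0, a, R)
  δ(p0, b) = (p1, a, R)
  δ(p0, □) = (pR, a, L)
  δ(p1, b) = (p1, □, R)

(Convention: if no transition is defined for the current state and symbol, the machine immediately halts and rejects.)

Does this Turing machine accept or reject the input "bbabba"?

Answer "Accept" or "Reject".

Execution trace:
Initial: [p0]bbabba
Step 1: δ(p0, b) = (p1, a, R) → a[p1]babba
Step 2: δ(p1, b) = (p1, □, R) → a□[p1]abba

No transition is defined for δ(p1, a). By convention the machine halts and rejects.

Answer: Reject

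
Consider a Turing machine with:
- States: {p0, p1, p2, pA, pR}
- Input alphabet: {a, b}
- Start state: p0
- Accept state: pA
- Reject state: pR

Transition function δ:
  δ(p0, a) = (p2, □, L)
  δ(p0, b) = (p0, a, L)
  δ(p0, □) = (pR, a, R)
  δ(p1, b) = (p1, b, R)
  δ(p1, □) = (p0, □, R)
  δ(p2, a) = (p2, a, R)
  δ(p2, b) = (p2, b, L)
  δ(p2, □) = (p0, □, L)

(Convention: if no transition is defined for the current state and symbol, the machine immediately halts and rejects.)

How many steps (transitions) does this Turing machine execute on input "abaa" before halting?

Execution trace:
Initial: [p0]abaa
Step 1: δ(p0, a) = (p2, □, L) → [p2]□□baa
Step 2: δ(p2, □) = (p0, □, L) → [p0]□□□baa
Step 3: δ(p0, □) = (pR, a, R) → a[pR]□□baa

The machine reaches the reject state pR and halts.

The machine executed 3 steps before halting.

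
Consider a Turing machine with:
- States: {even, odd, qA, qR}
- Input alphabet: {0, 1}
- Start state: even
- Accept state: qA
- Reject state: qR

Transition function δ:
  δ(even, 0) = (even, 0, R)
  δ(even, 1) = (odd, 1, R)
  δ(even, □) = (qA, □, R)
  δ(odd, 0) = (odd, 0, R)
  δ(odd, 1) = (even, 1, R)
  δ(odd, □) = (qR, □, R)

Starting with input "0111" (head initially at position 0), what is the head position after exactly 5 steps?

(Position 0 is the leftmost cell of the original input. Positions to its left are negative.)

Execution trace (head position shown):
Step 0: [even]0111  (head at position 0)
Step 1: move right → 0[even]111  (head at position 1)
Step 2: move right → 01[odd]11  (head at position 2)
Step 3: move right → 011[even]1  (head at position 3)
Step 4: move right → 0111[odd]□  (head at position 4)
Step 5: move right → 0111□[qR]□  (head at position 5)

After 5 steps, the head is at position 5.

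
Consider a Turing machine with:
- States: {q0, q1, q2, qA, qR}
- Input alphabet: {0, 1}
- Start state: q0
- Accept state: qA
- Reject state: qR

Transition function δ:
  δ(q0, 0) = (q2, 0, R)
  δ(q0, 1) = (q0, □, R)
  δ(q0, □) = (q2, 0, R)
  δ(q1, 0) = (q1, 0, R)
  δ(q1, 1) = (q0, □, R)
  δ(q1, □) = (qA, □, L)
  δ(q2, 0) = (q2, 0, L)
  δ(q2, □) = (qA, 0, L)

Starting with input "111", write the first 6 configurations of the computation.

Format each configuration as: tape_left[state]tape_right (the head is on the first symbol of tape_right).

Transitions applied:
Step 1: δ(q0, 1) = (q0, □, R)
Step 2: δ(q0, 1) = (q0, □, R)
Step 3: δ(q0, 1) = (q0, □, R)
Step 4: δ(q0, □) = (q2, 0, R)
Step 5: δ(q2, □) = (qA, 0, L)

The first 6 configurations are:
[q0]111 ⊢ □[q0]11 ⊢ □□[q0]1 ⊢ □□□[q0]□ ⊢ □□□0[q2]□ ⊢ □□□[qA]00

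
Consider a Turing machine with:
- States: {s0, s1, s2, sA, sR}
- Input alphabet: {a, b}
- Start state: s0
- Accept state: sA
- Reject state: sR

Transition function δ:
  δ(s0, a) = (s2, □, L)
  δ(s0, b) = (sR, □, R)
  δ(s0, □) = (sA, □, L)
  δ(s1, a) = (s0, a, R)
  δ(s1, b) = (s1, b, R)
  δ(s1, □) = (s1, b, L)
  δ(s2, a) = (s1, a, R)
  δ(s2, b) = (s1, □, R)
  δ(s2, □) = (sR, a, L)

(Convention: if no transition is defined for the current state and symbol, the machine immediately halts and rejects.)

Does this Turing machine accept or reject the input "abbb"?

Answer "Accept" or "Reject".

Execution trace:
Initial: [s0]abbb
Step 1: δ(s0, a) = (s2, □, L) → [s2]□□bbb
Step 2: δ(s2, □) = (sR, a, L) → [sR]□a□bbb

The machine reaches the reject state sR and halts.

Answer: Reject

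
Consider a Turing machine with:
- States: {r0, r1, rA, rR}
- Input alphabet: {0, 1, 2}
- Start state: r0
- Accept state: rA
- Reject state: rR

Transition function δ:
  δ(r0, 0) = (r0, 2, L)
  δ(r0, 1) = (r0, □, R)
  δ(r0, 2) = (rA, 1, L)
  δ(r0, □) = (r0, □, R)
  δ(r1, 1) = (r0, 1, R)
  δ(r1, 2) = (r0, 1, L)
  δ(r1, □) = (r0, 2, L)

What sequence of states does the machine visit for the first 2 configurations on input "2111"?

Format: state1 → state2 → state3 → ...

Execution trace:
Initial: [r0]2111
Step 1: δ(r0, 2) = (rA, 1, L) → [rA]□1111

The machine reaches the accept state rA and halts.

State sequence: r0 → rA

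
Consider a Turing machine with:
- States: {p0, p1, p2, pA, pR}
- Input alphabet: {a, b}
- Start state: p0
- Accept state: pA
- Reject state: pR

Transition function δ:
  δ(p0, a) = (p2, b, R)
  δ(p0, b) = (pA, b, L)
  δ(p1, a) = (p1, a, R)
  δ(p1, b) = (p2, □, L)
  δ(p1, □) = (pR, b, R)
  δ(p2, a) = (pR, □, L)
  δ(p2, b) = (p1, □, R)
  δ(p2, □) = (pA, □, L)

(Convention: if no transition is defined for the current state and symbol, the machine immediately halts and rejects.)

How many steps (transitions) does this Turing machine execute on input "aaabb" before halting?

Execution trace:
Initial: [p0]aaabb
Step 1: δ(p0, a) = (p2, b, R) → b[p2]aabb
Step 2: δ(p2, a) = (pR, □, L) → [pR]b□abb

The machine reaches the reject state pR and halts.

The machine executed 2 steps before halting.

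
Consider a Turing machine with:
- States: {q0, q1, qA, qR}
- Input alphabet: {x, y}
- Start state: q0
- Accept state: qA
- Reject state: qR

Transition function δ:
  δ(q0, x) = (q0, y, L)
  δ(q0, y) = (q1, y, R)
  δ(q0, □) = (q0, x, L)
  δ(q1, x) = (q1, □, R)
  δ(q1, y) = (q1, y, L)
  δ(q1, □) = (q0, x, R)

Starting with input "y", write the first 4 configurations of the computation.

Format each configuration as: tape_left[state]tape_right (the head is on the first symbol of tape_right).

Transitions applied:
Step 1: δ(q0, y) = (q1, y, R)
Step 2: δ(q1, □) = (q0, x, R)
Step 3: δ(q0, □) = (q0, x, L)

The first 4 configurations are:
[q0]y ⊢ y[q1]□ ⊢ yx[q0]□ ⊢ y[q0]xx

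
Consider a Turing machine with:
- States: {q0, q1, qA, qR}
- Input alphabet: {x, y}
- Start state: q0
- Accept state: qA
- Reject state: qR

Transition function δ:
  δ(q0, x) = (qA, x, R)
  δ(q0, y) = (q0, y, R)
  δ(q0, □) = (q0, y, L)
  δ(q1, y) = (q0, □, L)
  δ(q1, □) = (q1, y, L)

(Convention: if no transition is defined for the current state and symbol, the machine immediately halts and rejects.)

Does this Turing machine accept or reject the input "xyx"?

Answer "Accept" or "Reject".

Execution trace:
Initial: [q0]xyx
Step 1: δ(q0, x) = (qA, x, R) → x[qA]yx

The machine reaches the accept state qA and halts.

Answer: Accept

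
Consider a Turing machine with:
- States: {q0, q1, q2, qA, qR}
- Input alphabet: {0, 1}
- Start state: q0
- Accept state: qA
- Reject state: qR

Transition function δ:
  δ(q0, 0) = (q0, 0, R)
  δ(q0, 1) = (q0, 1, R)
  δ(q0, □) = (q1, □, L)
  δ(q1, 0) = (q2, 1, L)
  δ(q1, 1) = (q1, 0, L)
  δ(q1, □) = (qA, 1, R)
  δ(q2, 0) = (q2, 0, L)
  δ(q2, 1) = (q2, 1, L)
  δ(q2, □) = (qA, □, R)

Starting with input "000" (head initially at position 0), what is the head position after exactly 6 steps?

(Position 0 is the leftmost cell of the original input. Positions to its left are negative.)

Execution trace (head position shown):
Step 0: [q0]000  (head at position 0)
Step 1: move right → 0[q0]00  (head at position 1)
Step 2: move right → 00[q0]0  (head at position 2)
Step 3: move right → 000[q0]□  (head at position 3)
Step 4: move left → 00[q1]0□  (head at position 2)
Step 5: move left → 0[q2]01□  (head at position 1)
Step 6: move left → [q2]001□  (head at position 0)

After 6 steps, the head is at position 0.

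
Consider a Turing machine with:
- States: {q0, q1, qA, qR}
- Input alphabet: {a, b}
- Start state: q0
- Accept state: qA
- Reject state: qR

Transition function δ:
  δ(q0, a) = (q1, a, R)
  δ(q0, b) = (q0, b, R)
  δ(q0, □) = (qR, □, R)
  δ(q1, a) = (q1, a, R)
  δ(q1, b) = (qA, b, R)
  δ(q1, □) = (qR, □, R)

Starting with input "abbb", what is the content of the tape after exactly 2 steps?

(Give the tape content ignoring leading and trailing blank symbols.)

Execution trace:
Initial: [q0]abbb
Step 1: δ(q0, a) = (q1, a, R) → a[q1]bbb
Step 2: δ(q1, b) = (qA, b, R) → ab[qA]bb

The machine reaches the accept state qA and halts.

After 2 steps, the tape (ignoring leading/trailing blanks) is: abbb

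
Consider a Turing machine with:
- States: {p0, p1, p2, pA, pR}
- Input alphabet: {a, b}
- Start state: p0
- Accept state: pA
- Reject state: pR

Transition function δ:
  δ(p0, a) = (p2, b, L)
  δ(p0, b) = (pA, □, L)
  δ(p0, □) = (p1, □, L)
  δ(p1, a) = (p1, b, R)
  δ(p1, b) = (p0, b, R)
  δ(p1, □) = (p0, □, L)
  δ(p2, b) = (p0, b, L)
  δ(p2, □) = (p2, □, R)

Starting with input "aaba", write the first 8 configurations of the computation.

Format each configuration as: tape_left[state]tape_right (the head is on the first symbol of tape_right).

Transitions applied:
Step 1: δ(p0, a) = (p2, b, L)
Step 2: δ(p2, □) = (p2, □, R)
Step 3: δ(p2, b) = (p0, b, L)
Step 4: δ(p0, □) = (p1, □, L)
Step 5: δ(p1, □) = (p0, □, L)
Step 6: δ(p0, □) = (p1, □, L)
Step 7: δ(p1, □) = (p0, □, L)

The first 8 configurations are:
[p0]aaba ⊢ [p2]□baba ⊢ □[p2]baba ⊢ [p0]□baba ⊢ [p1]□□baba ⊢ [p0]□□□baba ⊢ [p1]□□□□baba ⊢ [p0]□□□□□baba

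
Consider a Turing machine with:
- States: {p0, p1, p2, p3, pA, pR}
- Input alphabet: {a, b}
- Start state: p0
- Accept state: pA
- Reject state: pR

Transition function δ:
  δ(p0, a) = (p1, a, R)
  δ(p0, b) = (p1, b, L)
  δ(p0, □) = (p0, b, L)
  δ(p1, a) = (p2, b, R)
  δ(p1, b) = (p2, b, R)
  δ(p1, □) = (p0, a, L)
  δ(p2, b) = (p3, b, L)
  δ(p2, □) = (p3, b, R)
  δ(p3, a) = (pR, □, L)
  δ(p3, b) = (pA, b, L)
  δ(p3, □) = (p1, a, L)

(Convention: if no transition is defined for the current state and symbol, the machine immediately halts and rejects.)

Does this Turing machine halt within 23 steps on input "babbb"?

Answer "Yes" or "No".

Execution trace:
Initial: [p0]babbb
Step 1: δ(p0, b) = (p1, b, L) → [p1]□babbb
Step 2: δ(p1, □) = (p0, a, L) → [p0]□ababbb
Step 3: δ(p0, □) = (p0, b, L) → [p0]□bababbb
Step 4: δ(p0, □) = (p0, b, L) → [p0]□bbababbb
Step 5: δ(p0, □) = (p0, b, L) → [p0]□bbbababbb
Step 6: δ(p0, □) = (p0, b, L) → [p0]□bbbbababbb
Step 7: δ(p0, □) = (p0, b, L) → [p0]□bbbbbababbb
Step 8: δ(p0, □) = (p0, b, L) → [p0]□bbbbbbababbb
Step 9: δ(p0, □) = (p0, b, L) → [p0]□bbbbbbbababbb
Step 10: δ(p0, □) = (p0, b, L) → [p0]□bbbbbbbbababbb
Step 11: δ(p0, □) = (p0, b, L) → [p0]□bbbbbbbbbababbb
Step 12: δ(p0, □) = (p0, b, L) → [p0]□bbbbbbbbbbababbb
Step 13: δ(p0, □) = (p0, b, L) → [p0]□bbbbbbbbbbbababbb
Step 14: δ(p0, □) = (p0, b, L) → [p0]□bbbbbbbbbbbbababbb
Step 15: δ(p0, □) = (p0, b, L) → [p0]□bbbbbbbbbbbbbababbb
Step 16: δ(p0, □) = (p0, b, L) → [p0]□bbbbbbbbbbbbbbababbb
Step 17: δ(p0, □) = (p0, b, L) → [p0]□bbbbbbbbbbbbbbbababbb
Step 18: δ(p0, □) = (p0, b, L) → [p0]□bbbbbbbbbbbbbbbbababbb
Step 19: δ(p0, □) = (p0, b, L) → [p0]□bbbbbbbbbbbbbbbbbababbb
Step 20: δ(p0, □) = (p0, b, L) → [p0]□bbbbbbbbbbbbbbbbbbababbb
Step 21: δ(p0, □) = (p0, b, L) → [p0]□bbbbbbbbbbbbbbbbbbbababbb
Step 22: δ(p0, □) = (p0, b, L) → [p0]□bbbbbbbbbbbbbbbbbbbbababbb
Step 23: δ(p0, □) = (p0, b, L) → [p0]□bbbbbbbbbbbbbbbbbbbbbababbb

The machine has not reached a halting state after 23 steps.
The machine did not halt within the 23-step bound.

Answer: No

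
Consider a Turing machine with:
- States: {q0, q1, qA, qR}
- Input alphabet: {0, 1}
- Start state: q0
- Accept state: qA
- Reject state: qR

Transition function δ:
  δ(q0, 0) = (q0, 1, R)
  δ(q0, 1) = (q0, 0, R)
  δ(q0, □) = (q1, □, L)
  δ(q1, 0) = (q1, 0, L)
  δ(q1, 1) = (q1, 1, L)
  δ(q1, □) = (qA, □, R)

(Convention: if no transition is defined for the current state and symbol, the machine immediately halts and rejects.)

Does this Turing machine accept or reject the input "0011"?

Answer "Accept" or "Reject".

Execution trace:
Initial: [q0]0011
Step 1: δ(q0, 0) = (q0, 1, R) → 1[q0]011
Step 2: δ(q0, 0) = (q0, 1, R) → 11[q0]11
Step 3: δ(q0, 1) = (q0, 0, R) → 110[q0]1
Step 4: δ(q0, 1) = (q0, 0, R) → 1100[q0]□
Step 5: δ(q0, □) = (q1, □, L) → 110[q1]0□
Step 6: δ(q1, 0) = (q1, 0, L) → 11[q1]00□
Step 7: δ(q1, 0) = (q1, 0, L) → 1[q1]100□
Step 8: δ(q1, 1) = (q1, 1, L) → [q1]1100□
Step 9: δ(q1, 1) = (q1, 1, L) → [q1]□1100□
Step 10: δ(q1, □) = (qA, □, R) → □[qA]1100□

The machine reaches the accept state qA and halts.

Answer: Accept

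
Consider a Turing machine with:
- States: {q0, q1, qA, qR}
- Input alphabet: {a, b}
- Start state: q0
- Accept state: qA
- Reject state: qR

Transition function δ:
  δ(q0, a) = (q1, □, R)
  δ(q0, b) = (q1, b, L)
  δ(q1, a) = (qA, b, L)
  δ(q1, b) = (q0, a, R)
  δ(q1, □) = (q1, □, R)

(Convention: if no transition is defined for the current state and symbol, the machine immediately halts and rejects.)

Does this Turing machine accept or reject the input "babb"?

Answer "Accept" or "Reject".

Execution trace:
Initial: [q0]babb
Step 1: δ(q0, b) = (q1, b, L) → [q1]□babb
Step 2: δ(q1, □) = (q1, □, R) → □[q1]babb
Step 3: δ(q1, b) = (q0, a, R) → □a[q0]abb
Step 4: δ(q0, a) = (q1, □, R) → □a□[q1]bb
Step 5: δ(q1, b) = (q0, a, R) → □a□a[q0]b
Step 6: δ(q0, b) = (q1, b, L) → □a□[q1]ab
Step 7: δ(q1, a) = (qA, b, L) → □a[qA]□bb

The machine reaches the accept state qA and halts.

Answer: Accept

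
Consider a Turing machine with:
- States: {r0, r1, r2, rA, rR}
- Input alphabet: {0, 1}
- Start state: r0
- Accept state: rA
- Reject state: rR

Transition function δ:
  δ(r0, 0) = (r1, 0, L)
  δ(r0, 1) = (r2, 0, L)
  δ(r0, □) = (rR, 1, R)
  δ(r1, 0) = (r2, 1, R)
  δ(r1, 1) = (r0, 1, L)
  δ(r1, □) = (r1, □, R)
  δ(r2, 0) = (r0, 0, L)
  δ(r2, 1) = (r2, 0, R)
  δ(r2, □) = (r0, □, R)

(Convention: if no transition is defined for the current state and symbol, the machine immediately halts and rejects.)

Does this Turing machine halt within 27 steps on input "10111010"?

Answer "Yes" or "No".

Execution trace:
Initial: [r0]10111010
Step 1: δ(r0, 1) = (r2, 0, L) → [r2]□00111010
Step 2: δ(r2, □) = (r0, □, R) → □[r0]00111010
Step 3: δ(r0, 0) = (r1, 0, L) → [r1]□00111010
Step 4: δ(r1, □) = (r1, □, R) → □[r1]00111010
Step 5: δ(r1, 0) = (r2, 1, R) → □1[r2]0111010
Step 6: δ(r2, 0) = (r0, 0, L) → □[r0]10111010
Step 7: δ(r0, 1) = (r2, 0, L) → [r2]□00111010
Step 8: δ(r2, □) = (r0, □, R) → □[r0]00111010
Step 9: δ(r0, 0) = (r1, 0, L) → [r1]□00111010
Step 10: δ(r1, □) = (r1, □, R) → □[r1]00111010
Step 11: δ(r1, 0) = (r2, 1, R) → □1[r2]0111010
Step 12: δ(r2, 0) = (r0, 0, L) → □[r0]10111010
Step 13: δ(r0, 1) = (r2, 0, L) → [r2]□00111010
Step 14: δ(r2, □) = (r0, □, R) → □[r0]00111010
Step 15: δ(r0, 0) = (r1, 0, L) → [r1]□00111010
Step 16: δ(r1, □) = (r1, □, R) → □[r1]00111010
Step 17: δ(r1, 0) = (r2, 1, R) → □1[r2]0111010
Step 18: δ(r2, 0) = (r0, 0, L) → □[r0]10111010
Step 19: δ(r0, 1) = (r2, 0, L) → [r2]□00111010
Step 20: δ(r2, □) = (r0, □, R) → □[r0]00111010
Step 21: δ(r0, 0) = (r1, 0, L) → [r1]□00111010
Step 22: δ(r1, □) = (r1, □, R) → □[r1]00111010
Step 23: δ(r1, 0) = (r2, 1, R) → □1[r2]0111010
Step 24: δ(r2, 0) = (r0, 0, L) → □[r0]10111010
Step 25: δ(r0, 1) = (r2, 0, L) → [r2]□00111010
Step 26: δ(r2, □) = (r0, □, R) → □[r0]00111010
Step 27: δ(r0, 0) = (r1, 0, L) → [r1]□00111010

The machine has not reached a halting state after 27 steps.
The machine did not halt within the 27-step bound.

Answer: No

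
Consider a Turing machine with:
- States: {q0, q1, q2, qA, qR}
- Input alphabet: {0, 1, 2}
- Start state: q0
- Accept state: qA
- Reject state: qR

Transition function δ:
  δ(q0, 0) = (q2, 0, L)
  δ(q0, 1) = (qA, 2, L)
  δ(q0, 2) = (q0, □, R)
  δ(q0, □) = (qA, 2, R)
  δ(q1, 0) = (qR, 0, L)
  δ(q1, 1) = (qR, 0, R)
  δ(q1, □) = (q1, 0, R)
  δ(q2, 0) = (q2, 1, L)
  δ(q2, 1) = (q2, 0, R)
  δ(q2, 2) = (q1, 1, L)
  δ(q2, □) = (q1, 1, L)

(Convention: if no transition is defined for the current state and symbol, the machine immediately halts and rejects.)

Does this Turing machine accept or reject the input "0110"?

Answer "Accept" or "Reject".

Execution trace:
Initial: [q0]0110
Step 1: δ(q0, 0) = (q2, 0, L) → [q2]□0110
Step 2: δ(q2, □) = (q1, 1, L) → [q1]□10110
Step 3: δ(q1, □) = (q1, 0, R) → 0[q1]10110
Step 4: δ(q1, 1) = (qR, 0, R) → 00[qR]0110

The machine reaches the reject state qR and halts.

Answer: Reject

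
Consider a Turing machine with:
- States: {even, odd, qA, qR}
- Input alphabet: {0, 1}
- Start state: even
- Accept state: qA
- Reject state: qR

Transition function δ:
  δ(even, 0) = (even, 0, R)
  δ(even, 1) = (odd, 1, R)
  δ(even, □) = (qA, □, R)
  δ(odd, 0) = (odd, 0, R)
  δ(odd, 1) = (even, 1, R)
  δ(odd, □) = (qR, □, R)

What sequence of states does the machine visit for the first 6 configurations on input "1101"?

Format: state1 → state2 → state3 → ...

Execution trace:
Initial: [even]1101
Step 1: δ(even, 1) = (odd, 1, R) → 1[odd]101
Step 2: δ(odd, 1) = (even, 1, R) → 11[even]01
Step 3: δ(even, 0) = (even, 0, R) → 110[even]1
Step 4: δ(even, 1) = (odd, 1, R) → 1101[odd]□
Step 5: δ(odd, □) = (qR, □, R) → 1101□[qR]□

The machine reaches the reject state qR and halts.

State sequence: even → odd → even → even → odd → qR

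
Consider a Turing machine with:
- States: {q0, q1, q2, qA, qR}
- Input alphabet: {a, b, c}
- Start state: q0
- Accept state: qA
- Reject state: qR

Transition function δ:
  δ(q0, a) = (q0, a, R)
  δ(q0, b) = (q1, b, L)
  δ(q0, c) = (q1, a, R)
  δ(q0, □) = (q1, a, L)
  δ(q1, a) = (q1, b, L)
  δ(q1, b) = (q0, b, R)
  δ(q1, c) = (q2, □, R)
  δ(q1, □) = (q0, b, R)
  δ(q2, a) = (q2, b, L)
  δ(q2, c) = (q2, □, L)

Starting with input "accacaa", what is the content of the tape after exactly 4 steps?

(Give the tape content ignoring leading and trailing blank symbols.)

Execution trace:
Initial: [q0]accacaa
Step 1: δ(q0, a) = (q0, a, R) → a[q0]ccacaa
Step 2: δ(q0, c) = (q1, a, R) → aa[q1]cacaa
Step 3: δ(q1, c) = (q2, □, R) → aa□[q2]acaa
Step 4: δ(q2, a) = (q2, b, L) → aa[q2]□bcaa

No transition is defined for δ(q2, □). By convention the machine halts and rejects.

After 4 steps, the tape (ignoring leading/trailing blanks) is: aa□bcaa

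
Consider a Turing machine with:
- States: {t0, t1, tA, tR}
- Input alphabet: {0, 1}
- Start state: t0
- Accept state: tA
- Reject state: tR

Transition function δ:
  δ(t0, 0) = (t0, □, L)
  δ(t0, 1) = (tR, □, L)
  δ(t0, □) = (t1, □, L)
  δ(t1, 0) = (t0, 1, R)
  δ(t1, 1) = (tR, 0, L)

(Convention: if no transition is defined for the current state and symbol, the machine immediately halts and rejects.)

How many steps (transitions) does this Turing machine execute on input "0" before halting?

Execution trace:
Initial: [t0]0
Step 1: δ(t0, 0) = (t0, □, L) → [t0]□□
Step 2: δ(t0, □) = (t1, □, L) → [t1]□□□

No transition is defined for δ(t1, □). By convention the machine halts and rejects.

The machine executed 2 steps before halting.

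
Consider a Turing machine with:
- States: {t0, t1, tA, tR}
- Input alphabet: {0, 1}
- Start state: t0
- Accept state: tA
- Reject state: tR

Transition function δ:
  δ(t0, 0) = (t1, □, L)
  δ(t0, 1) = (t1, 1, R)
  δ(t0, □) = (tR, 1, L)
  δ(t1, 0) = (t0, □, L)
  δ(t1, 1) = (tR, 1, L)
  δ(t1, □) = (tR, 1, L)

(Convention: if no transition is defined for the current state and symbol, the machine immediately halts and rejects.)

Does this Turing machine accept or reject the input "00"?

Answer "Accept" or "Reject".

Execution trace:
Initial: [t0]00
Step 1: δ(t0, 0) = (t1, □, L) → [t1]□□0
Step 2: δ(t1, □) = (tR, 1, L) → [tR]□1□0

The machine reaches the reject state tR and halts.

Answer: Reject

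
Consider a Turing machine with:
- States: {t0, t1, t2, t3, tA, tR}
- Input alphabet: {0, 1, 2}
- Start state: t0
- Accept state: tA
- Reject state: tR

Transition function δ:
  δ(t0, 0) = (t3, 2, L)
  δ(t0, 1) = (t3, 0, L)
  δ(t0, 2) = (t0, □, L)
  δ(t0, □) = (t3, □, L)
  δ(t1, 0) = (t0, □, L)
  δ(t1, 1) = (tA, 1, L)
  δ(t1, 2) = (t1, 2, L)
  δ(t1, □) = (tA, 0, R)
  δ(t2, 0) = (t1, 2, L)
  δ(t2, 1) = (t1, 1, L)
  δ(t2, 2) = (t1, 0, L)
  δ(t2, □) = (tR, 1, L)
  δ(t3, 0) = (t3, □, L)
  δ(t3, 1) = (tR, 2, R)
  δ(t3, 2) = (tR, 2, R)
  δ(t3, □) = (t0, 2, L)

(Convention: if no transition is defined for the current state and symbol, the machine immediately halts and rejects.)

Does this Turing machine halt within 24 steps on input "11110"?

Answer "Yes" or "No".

Execution trace:
Initial: [t0]11110
Step 1: δ(t0, 1) = (t3, 0, L) → [t3]□01110
Step 2: δ(t3, □) = (t0, 2, L) → [t0]□201110
Step 3: δ(t0, □) = (t3, □, L) → [t3]□□201110
Step 4: δ(t3, □) = (t0, 2, L) → [t0]□2□201110
Step 5: δ(t0, □) = (t3, □, L) → [t3]□□2□201110
Step 6: δ(t3, □) = (t0, 2, L) → [t0]□2□2□201110
Step 7: δ(t0, □) = (t3, □, L) → [t3]□□2□2□201110
Step 8: δ(t3, □) = (t0, 2, L) → [t0]□2□2□2□201110
Step 9: δ(t0, □) = (t3, □, L) → [t3]□□2□2□2□201110
Step 10: δ(t3, □) = (t0, 2, L) → [t0]□2□2□2□2□201110
Step 11: δ(t0, □) = (t3, □, L) → [t3]□□2□2□2□2□201110
Step 12: δ(t3, □) = (t0, 2, L) → [t0]□2□2□2□2□2□201110
Step 13: δ(t0, □) = (t3, □, L) → [t3]□□2□2□2□2□2□201110
Step 14: δ(t3, □) = (t0, 2, L) → [t0]□2□2□2□2□2□2□201110
Step 15: δ(t0, □) = (t3, □, L) → [t3]□□2□2□2□2□2□2□201110
Step 16: δ(t3, □) = (t0, 2, L) → [t0]□2□2□2□2□2□2□2□201110
Step 17: δ(t0, □) = (t3, □, L) → [t3]□□2□2□2□2□2□2□2□201110
Step 18: δ(t3, □) = (t0, 2, L) → [t0]□2□2□2□2□2□2□2□2□201110
Step 19: δ(t0, □) = (t3, □, L) → [t3]□□2□2□2□2□2□2□2□2□201110
Step 20: δ(t3, □) = (t0, 2, L) → [t0]□2□2□2□2□2□2□2□2□2□201110
Step 21: δ(t0, □) = (t3, □, L) → [t3]□□2□2□2□2□2□2□2□2□2□201110
Step 22: δ(t3, □) = (t0, 2, L) → [t0]□2□2□2□2□2□2□2□2□2□2□201110
Step 23: δ(t0, □) = (t3, □, L) → [t3]□□2□2□2□2□2□2□2□2□2□2□201110
Step 24: δ(t3, □) = (t0, 2, L) → [t0]□2□2□2□2□2□2□2□2□2□2□2□201110

The machine has not reached a halting state after 24 steps.
The machine did not halt within the 24-step bound.

Answer: No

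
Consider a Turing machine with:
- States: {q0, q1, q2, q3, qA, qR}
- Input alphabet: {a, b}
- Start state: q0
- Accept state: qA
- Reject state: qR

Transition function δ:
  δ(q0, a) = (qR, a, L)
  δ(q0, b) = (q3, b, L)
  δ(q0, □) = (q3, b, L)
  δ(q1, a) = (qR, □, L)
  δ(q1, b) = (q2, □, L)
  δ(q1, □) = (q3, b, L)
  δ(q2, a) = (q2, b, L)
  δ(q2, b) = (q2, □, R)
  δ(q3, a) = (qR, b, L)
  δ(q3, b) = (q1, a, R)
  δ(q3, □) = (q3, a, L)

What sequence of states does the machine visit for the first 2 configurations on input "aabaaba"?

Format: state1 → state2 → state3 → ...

Execution trace:
Initial: [q0]aabaaba
Step 1: δ(q0, a) = (qR, a, L) → [qR]□aabaaba

The machine reaches the reject state qR and halts.

State sequence: q0 → qR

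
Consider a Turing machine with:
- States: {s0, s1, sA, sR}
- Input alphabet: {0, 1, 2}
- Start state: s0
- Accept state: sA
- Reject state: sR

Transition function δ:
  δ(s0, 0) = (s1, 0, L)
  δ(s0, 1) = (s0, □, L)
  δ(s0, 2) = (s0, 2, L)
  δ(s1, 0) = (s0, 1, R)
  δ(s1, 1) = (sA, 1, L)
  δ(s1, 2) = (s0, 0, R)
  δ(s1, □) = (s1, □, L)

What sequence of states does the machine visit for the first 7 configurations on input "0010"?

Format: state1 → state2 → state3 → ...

Execution trace:
Initial: [s0]0010
Step 1: δ(s0, 0) = (s1, 0, L) → [s1]□0010
Step 2: δ(s1, □) = (s1, □, L) → [s1]□□0010
Step 3: δ(s1, □) = (s1, □, L) → [s1]□□□0010
Step 4: δ(s1, □) = (s1, □, L) → [s1]□□□□0010
Step 5: δ(s1, □) = (s1, □, L) → [s1]□□□□□0010
Step 6: δ(s1, □) = (s1, □, L) → [s1]□□□□□□0010

State sequence: s0 → s1 → s1 → s1 → s1 → s1 → s1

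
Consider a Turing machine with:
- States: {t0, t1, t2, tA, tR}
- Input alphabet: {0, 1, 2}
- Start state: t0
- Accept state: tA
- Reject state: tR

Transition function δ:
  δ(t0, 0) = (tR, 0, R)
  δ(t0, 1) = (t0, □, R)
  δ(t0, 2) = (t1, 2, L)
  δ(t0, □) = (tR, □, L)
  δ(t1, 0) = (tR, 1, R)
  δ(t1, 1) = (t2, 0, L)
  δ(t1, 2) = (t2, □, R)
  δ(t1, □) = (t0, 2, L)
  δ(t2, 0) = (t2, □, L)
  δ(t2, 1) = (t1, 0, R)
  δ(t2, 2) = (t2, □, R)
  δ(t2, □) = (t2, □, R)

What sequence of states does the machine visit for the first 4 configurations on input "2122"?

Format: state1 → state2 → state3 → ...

Execution trace:
Initial: [t0]2122
Step 1: δ(t0, 2) = (t1, 2, L) → [t1]□2122
Step 2: δ(t1, □) = (t0, 2, L) → [t0]□22122
Step 3: δ(t0, □) = (tR, □, L) → [tR]□□22122

The machine reaches the reject state tR and halts.

State sequence: t0 → t1 → t0 → tR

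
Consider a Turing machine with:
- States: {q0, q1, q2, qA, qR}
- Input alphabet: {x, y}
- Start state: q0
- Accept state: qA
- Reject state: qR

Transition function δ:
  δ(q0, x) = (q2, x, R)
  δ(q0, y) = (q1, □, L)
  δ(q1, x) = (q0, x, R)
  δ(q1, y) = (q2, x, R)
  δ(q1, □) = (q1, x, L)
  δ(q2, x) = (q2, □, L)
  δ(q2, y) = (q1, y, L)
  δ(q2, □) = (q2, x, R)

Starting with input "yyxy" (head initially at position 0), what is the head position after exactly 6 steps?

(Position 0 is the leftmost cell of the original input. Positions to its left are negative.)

Execution trace (head position shown):
Step 0: [q0]yyxy  (head at position 0)
Step 1: move left → [q1]□□yxy  (head at position -1)
Step 2: move left → [q1]□x□yxy  (head at position -2)
Step 3: move left → [q1]□xx□yxy  (head at position -3)
Step 4: move left → [q1]□xxx□yxy  (head at position -4)
Step 5: move left → [q1]□xxxx□yxy  (head at position -5)
Step 6: move left → [q1]□xxxxx□yxy  (head at position -6)

After 6 steps, the head is at position -6.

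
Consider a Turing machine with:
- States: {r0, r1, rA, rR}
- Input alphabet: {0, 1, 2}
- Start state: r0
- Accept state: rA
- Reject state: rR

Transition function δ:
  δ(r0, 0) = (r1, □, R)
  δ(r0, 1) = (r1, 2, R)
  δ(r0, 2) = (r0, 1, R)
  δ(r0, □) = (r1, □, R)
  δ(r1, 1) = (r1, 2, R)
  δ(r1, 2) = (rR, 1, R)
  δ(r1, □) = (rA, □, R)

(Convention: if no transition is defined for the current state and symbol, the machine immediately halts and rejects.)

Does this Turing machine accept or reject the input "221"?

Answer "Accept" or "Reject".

Execution trace:
Initial: [r0]221
Step 1: δ(r0, 2) = (r0, 1, R) → 1[r0]21
Step 2: δ(r0, 2) = (r0, 1, R) → 11[r0]1
Step 3: δ(r0, 1) = (r1, 2, R) → 112[r1]□
Step 4: δ(r1, □) = (rA, □, R) → 112□[rA]□

The machine reaches the accept state rA and halts.

Answer: Accept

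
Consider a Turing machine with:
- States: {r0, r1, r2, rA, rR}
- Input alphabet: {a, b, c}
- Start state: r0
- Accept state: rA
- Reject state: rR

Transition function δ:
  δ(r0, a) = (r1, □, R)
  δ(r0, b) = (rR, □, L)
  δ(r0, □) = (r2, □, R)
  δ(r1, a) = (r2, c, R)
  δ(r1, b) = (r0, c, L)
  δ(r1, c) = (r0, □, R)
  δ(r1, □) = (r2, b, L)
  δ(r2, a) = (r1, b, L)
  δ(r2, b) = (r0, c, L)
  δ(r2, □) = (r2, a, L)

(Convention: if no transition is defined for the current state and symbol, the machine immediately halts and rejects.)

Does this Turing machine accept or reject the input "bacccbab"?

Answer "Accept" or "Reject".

Execution trace:
Initial: [r0]bacccbab
Step 1: δ(r0, b) = (rR, □, L) → [rR]□□acccbab

The machine reaches the reject state rR and halts.

Answer: Reject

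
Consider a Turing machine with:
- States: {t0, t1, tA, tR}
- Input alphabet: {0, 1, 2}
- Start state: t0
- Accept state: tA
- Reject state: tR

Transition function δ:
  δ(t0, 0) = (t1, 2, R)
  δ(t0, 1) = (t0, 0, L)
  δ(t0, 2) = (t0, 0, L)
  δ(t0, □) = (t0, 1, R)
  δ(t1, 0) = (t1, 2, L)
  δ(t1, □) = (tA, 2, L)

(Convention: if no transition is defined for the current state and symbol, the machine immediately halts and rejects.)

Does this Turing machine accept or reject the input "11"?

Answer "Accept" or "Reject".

Execution trace:
Initial: [t0]11
Step 1: δ(t0, 1) = (t0, 0, L) → [t0]□01
Step 2: δ(t0, □) = (t0, 1, R) → 1[t0]01
Step 3: δ(t0, 0) = (t1, 2, R) → 12[t1]1

No transition is defined for δ(t1, 1). By convention the machine halts and rejects.

Answer: Reject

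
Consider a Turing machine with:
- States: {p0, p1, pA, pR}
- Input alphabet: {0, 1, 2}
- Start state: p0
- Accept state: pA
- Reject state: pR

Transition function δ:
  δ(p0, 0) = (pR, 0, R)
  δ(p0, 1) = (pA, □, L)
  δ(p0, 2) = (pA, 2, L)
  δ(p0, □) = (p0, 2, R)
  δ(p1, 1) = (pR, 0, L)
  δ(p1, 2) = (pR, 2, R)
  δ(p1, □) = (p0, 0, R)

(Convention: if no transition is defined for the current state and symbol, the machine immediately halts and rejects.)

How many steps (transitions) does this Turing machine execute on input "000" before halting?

Execution trace:
Initial: [p0]000
Step 1: δ(p0, 0) = (pR, 0, R) → 0[pR]00

The machine reaches the reject state pR and halts.

The machine executed 1 step before halting.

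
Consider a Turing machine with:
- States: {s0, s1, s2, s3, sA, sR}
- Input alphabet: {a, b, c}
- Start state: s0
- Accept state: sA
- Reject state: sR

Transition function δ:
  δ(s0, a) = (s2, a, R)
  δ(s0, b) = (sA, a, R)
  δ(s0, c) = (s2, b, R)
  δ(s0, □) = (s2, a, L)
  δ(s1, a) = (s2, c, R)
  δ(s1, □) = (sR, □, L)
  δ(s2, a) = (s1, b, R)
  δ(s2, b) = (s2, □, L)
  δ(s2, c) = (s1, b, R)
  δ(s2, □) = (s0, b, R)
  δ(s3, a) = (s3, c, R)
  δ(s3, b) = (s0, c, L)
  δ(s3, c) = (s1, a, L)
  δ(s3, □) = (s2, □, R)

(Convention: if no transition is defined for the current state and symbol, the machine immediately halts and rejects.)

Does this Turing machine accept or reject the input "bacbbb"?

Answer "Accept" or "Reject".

Execution trace:
Initial: [s0]bacbbb
Step 1: δ(s0, b) = (sA, a, R) → a[sA]acbbb

The machine reaches the accept state sA and halts.

Answer: Accept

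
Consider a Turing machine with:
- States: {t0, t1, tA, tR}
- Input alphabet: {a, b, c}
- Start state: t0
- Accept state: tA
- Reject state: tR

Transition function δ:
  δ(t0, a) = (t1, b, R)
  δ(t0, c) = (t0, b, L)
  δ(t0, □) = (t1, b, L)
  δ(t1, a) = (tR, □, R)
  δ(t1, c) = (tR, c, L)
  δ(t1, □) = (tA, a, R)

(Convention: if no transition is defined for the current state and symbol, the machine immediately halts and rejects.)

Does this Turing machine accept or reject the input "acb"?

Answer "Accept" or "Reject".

Execution trace:
Initial: [t0]acb
Step 1: δ(t0, a) = (t1, b, R) → b[t1]cb
Step 2: δ(t1, c) = (tR, c, L) → [tR]bcb

The machine reaches the reject state tR and halts.

Answer: Reject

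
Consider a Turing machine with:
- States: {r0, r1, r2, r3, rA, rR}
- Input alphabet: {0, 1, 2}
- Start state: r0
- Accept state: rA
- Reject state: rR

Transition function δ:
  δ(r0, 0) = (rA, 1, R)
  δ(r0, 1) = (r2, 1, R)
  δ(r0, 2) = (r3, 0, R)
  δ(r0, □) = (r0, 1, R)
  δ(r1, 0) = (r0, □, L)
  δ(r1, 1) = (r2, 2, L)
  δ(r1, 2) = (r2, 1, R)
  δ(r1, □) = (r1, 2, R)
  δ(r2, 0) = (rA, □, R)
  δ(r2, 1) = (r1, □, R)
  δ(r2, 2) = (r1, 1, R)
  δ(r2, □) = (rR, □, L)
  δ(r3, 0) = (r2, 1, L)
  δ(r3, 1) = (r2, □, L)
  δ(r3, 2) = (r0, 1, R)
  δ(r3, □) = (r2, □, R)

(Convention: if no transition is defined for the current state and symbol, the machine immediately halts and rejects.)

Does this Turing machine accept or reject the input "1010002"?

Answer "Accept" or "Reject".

Execution trace:
Initial: [r0]1010002
Step 1: δ(r0, 1) = (r2, 1, R) → 1[r2]010002
Step 2: δ(r2, 0) = (rA, □, R) → 1□[rA]10002

The machine reaches the accept state rA and halts.

Answer: Accept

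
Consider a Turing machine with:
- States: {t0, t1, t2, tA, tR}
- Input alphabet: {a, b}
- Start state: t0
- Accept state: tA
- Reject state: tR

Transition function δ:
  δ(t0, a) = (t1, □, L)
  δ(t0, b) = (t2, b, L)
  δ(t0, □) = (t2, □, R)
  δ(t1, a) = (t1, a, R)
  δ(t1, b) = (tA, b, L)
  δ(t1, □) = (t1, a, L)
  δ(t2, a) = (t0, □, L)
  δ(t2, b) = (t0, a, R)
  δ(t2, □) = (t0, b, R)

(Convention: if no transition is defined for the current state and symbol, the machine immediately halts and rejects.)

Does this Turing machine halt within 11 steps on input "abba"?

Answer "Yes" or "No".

Execution trace:
Initial: [t0]abba
Step 1: δ(t0, a) = (t1, □, L) → [t1]□□bba
Step 2: δ(t1, □) = (t1, a, L) → [t1]□a□bba
Step 3: δ(t1, □) = (t1, a, L) → [t1]□aa□bba
Step 4: δ(t1, □) = (t1, a, L) → [t1]□aaa□bba
Step 5: δ(t1, □) = (t1, a, L) → [t1]□aaaa□bba
Step 6: δ(t1, □) = (t1, a, L) → [t1]□aaaaa□bba
Step 7: δ(t1, □) = (t1, a, L) → [t1]□aaaaaa□bba
Step 8: δ(t1, □) = (t1, a, L) → [t1]□aaaaaaa□bba
Step 9: δ(t1, □) = (t1, a, L) → [t1]□aaaaaaaa□bba
Step 10: δ(t1, □) = (t1, a, L) → [t1]□aaaaaaaaa□bba
Step 11: δ(t1, □) = (t1, a, L) → [t1]□aaaaaaaaaa□bba

The machine has not reached a halting state after 11 steps.
The machine did not halt within the 11-step bound.

Answer: No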